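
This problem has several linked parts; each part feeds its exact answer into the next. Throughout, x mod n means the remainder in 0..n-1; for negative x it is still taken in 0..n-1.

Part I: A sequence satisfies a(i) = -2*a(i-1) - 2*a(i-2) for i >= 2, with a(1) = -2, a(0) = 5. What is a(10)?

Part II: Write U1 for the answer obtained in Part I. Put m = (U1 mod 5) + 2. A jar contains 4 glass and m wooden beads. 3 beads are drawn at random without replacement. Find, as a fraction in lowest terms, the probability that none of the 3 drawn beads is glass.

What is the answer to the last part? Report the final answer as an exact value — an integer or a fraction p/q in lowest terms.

Part I: a(2) = -2*(-2) - 2*(5) = -6; iterating: a(2)=-6, a(3)=16, a(4)=-20, a(5)=8, a(6)=24, a(7)=-64, a(8)=80, a(9)=-32, a(10)=-96; answer -96
Part II: U1 = -96; m = 6; total draws C(10,3) = 120; favorable C(6,3) = 20; P = 1/6; answer 1/6

1/6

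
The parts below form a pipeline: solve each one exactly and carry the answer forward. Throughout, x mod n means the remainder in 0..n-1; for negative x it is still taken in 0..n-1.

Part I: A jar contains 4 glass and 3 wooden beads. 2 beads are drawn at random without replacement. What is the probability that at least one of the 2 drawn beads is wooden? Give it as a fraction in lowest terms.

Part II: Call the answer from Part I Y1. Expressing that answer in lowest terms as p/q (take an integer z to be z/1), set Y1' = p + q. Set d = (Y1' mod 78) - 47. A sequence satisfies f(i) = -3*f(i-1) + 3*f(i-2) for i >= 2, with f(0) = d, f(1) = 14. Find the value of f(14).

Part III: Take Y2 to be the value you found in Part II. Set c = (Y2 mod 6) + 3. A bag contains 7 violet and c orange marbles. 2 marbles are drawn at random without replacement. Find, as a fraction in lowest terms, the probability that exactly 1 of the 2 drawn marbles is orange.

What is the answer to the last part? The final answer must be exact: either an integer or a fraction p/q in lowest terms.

7/13

Part I: total draws C(7,2) = 21; complement C(4,2) = 6; favorable 21 - 6 = 15; P = 5/7; answer 5/7
Part II: Y1 = 5/7; threaded value p + q = 12; d = -35; f(2) = -3*(14) + 3*(-35) = -147; iterating: f(2)=-147, f(3)=483, f(4)=-1890, f(5)=7119, f(6)=-27027, f(7)=102438, f(8)=-388395, f(9)=1472499, f(10)=-5582682, f(11)=21165543, f(12)=-80244675, f(13)=304230654, f(14)=-1153425987; answer -1153425987
Part III: Y2 = -1153425987; c = 6; total draws C(13,2) = 78; favorable C(6,1)*C(7,1) = 42; P = 7/13; answer 7/13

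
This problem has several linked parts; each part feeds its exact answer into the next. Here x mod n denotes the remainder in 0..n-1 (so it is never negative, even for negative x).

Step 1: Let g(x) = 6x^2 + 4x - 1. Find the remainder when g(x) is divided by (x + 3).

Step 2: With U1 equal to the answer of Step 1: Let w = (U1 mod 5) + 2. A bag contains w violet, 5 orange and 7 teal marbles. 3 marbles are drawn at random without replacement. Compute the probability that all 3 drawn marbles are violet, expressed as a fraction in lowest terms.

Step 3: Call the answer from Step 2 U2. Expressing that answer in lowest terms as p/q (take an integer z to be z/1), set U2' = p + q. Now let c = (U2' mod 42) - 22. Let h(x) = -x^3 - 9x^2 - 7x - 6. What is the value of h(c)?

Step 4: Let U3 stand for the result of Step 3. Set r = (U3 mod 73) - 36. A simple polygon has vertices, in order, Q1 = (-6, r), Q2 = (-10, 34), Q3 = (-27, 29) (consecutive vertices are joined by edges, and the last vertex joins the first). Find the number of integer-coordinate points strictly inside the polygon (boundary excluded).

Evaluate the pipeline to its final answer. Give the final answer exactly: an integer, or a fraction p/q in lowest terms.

Step 1: remainder = value at the root: 6*(-3)^2 + 4*(-3)^1 - 1 = (54) + (-12) + (-1) = 41; answer 41
Step 2: U1 = 41; w = 3; total draws C(15,3) = 455; favorable C(3,3) = 1; P = 1/455; answer 1/455
Step 3: U2 = 1/455; threaded value p + q = 456; c = 14; -1*(14)^3 - 9*(14)^2 - 7*(14)^1 - 6 = (-2744) + (-1764) + (-98) + (-6) = -4612; answer -4612
Step 4: U3 = -4612; r = 24; cross terms: (-6*34 - -10*24)=36, (-10*29 - -27*34)=628, (-27*24 - -6*29)=-474; twice the area = |190| = 190; area = 95; boundary points = 2 + 1 + 1 = 4; strictly interior points = area - boundary/2 + 1 = 94; answer 94

94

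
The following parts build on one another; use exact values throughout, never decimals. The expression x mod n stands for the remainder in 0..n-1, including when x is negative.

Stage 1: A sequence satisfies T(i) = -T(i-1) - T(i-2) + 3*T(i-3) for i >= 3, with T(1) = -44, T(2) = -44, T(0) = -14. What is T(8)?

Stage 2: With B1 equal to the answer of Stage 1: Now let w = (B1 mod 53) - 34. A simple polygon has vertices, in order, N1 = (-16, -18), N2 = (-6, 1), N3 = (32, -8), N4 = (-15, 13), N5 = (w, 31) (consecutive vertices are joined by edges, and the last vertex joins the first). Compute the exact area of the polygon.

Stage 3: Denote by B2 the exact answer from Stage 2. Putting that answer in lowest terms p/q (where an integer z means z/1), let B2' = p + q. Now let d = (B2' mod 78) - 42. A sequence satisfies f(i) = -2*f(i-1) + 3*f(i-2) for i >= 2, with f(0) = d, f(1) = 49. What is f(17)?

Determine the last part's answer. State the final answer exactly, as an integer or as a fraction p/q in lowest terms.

Stage 1: T(3) = -1*(-44) - 1*(-44) + 3*(-14) = 46; iterating: T(3)=46, T(4)=-134, T(5)=-44, T(6)=316, T(7)=-674, T(8)=226; answer 226
Stage 2: B1 = 226; w = -20; cross terms: (-16*1 - -6*-18)=-124, (-6*-8 - 32*1)=16, (32*13 - -15*-8)=296, (-15*31 - -20*13)=-205, (-20*-18 - -16*31)=856; twice the area = |839| = 839; area = 839/2; answer 839/2
Stage 3: B2 = 839/2; threaded value p + q = 841; d = 19; f(2) = -2*(49) + 3*(19) = -41; iterating: f(2)=-41, f(3)=229, f(4)=-581, f(5)=1849, f(6)=-5441, f(7)=16429, f(8)=-49181, f(9)=147649, f(10)=-442841, f(11)=1328629, f(12)=-3985781, f(13)=11957449, f(14)=-35872241, f(15)=107616829, f(16)=-322850381, f(17)=968551249; answer 968551249

968551249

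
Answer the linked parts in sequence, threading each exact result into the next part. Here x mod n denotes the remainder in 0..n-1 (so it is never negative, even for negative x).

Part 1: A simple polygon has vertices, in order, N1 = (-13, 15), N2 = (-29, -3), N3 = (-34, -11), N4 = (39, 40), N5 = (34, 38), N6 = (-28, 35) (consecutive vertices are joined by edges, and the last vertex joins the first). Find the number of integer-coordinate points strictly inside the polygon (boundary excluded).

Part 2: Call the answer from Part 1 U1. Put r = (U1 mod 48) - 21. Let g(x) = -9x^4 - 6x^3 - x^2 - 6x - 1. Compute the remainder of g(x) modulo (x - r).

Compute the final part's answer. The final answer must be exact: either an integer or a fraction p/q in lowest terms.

-2729

Part 1: cross terms: (-13*-3 - -29*15)=474, (-29*-11 - -34*-3)=217, (-34*40 - 39*-11)=-931, (39*38 - 34*40)=122, (34*35 - -28*38)=2254, (-28*15 - -13*35)=35; twice the area = |2171| = 2171; area = 2171/2; boundary points = 2 + 1 + 1 + 1 + 1 + 5 = 11; strictly interior points = area - boundary/2 + 1 = 1081; answer 1081
Part 2: U1 = 1081; r = 4; remainder = value at the root: -9*(4)^4 - 6*(4)^3 - 1*(4)^2 - 6*(4)^1 - 1 = (-2304) + (-384) + (-16) + (-24) + (-1) = -2729; answer -2729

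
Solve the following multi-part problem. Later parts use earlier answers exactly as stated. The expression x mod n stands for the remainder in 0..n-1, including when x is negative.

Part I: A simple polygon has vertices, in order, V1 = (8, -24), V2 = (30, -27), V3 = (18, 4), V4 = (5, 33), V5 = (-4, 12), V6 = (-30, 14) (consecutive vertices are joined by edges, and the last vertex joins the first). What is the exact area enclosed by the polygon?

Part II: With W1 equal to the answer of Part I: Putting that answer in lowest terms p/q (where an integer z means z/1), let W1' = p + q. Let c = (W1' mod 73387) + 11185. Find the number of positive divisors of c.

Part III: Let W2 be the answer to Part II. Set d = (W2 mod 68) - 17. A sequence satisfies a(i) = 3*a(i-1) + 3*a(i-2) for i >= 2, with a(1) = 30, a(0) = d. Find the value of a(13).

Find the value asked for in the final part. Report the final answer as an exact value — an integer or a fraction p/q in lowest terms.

259312590

Part I: cross terms: (8*-27 - 30*-24)=504, (30*4 - 18*-27)=606, (18*33 - 5*4)=574, (5*12 - -4*33)=192, (-4*14 - -30*12)=304, (-30*-24 - 8*14)=608; twice the area = |2788| = 2788; area = 1394; answer 1394
Part II: W1 = 1394; threaded value p + q = 1395; c = 12580; 12580 = 2^2 * 5 * 17 * 37; number of divisors = (2+1) * (1+1) * (1+1) * (1+1) = 24; answer 24
Part III: W2 = 24; d = 7; a(2) = 3*(30) + 3*(7) = 111; iterating: a(2)=111, a(3)=423, a(4)=1602, a(5)=6075, a(6)=23031, a(7)=87318, a(8)=331047, a(9)=1255095, a(10)=4758426, a(11)=18040563, a(12)=68396967, a(13)=259312590; answer 259312590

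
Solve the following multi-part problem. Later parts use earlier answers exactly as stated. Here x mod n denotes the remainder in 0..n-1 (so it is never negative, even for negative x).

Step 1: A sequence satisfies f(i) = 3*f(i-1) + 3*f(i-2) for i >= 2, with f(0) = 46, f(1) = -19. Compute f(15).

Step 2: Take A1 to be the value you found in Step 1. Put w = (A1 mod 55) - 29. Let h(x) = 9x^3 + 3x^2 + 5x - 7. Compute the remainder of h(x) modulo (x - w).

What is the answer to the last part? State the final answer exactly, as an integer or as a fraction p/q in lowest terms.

Step 1: f(2) = 3*(-19) + 3*(46) = 81; iterating: f(2)=81, f(3)=186, f(4)=801, f(5)=2961, f(6)=11286, f(7)=42741, f(8)=162081, f(9)=614466, f(10)=2329641, f(11)=8832321, f(12)=33485886, f(13)=126954621, f(14)=481321521, f(15)=1824828426; answer 1824828426
Step 2: A1 = 1824828426; w = 7; remainder = value at the root: 9*(7)^3 + 3*(7)^2 + 5*(7)^1 - 7 = (3087) + (147) + (35) + (-7) = 3262; answer 3262

3262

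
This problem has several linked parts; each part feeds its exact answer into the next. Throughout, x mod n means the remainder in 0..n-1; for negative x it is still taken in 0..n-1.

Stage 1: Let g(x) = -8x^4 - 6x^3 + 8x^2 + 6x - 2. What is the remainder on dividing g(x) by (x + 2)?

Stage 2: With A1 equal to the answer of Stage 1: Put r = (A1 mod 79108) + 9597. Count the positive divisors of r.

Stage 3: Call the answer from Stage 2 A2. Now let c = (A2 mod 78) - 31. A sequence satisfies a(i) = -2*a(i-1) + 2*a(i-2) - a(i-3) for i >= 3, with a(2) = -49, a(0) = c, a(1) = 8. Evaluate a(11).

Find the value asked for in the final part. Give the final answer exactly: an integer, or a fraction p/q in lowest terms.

575703

Stage 1: remainder = value at the root: -8*(-2)^4 - 6*(-2)^3 + 8*(-2)^2 + 6*(-2)^1 - 2 = (-128) + (48) + (32) + (-12) + (-2) = -62; answer -62
Stage 2: A1 = -62; r = 88643; 88643 is prime, so its only divisors are 1 and 88643; count = 2; answer 2
Stage 3: A2 = 2; c = -29; a(3) = -2*(-49) + 2*(8) - 1*(-29) = 143; iterating: a(3)=143, a(4)=-392, a(5)=1119, a(6)=-3165, a(7)=8960, a(8)=-25369, a(9)=71823, a(10)=-203344, a(11)=575703; answer 575703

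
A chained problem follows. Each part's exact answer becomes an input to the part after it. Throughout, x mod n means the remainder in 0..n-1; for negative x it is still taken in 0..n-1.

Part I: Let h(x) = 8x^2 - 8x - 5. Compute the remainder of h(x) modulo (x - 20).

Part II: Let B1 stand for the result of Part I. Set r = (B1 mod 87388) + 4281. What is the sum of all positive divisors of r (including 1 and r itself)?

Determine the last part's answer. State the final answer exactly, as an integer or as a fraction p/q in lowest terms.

Part I: remainder = value at the root: 8*(20)^2 - 8*(20)^1 - 5 = (3200) + (-160) + (-5) = 3035; answer 3035
Part II: B1 = 3035; r = 7316; 7316 = 2^2 * 31 * 59; sigma = (1 + 2 + 4) * (1 + 31) * (1 + 59) = 7 * 32 * 60 = 13440; answer 13440

13440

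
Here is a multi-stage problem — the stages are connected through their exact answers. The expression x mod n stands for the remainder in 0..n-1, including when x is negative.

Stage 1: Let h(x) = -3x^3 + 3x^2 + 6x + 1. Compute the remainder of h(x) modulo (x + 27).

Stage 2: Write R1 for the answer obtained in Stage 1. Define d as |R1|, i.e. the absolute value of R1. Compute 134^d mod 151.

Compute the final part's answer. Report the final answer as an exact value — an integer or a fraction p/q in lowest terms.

Stage 1: remainder = value at the root: -3*(-27)^3 + 3*(-27)^2 + 6*(-27)^1 + 1 = (59049) + (2187) + (-162) + (1) = 61075; answer 61075
Stage 2: R1 = 61075; d = 61075; squarings mod 151: 134^1=134, 134^2=138, 134^4=18, 134^8=22, 134^16=31, 134^32=55, 134^64=5, 134^128=25, 134^256=21, 134^512=139, 134^1024=144, 134^2048=49, 134^4096=136, 134^8192=74, 134^16384=40, 134^32768=90; 134^61075 = 134^1 * 134^2 * 134^16 * 134^128 * 134^512 * 134^1024 * 134^2048 * 134^8192 * 134^16384 * 134^32768 = 33 (mod 151); answer 33

33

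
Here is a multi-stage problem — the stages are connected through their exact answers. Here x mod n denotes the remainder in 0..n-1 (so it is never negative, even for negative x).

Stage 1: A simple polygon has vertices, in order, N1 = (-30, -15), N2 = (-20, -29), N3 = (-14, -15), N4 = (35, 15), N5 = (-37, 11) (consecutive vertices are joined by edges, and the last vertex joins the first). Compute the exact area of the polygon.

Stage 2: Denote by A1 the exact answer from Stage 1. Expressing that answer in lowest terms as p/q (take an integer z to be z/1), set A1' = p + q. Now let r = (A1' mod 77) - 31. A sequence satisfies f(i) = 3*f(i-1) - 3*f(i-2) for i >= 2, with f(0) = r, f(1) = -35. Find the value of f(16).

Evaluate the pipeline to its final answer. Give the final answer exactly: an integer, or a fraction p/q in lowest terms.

-754515

Stage 1: cross terms: (-30*-29 - -20*-15)=570, (-20*-15 - -14*-29)=-106, (-14*15 - 35*-15)=315, (35*11 - -37*15)=940, (-37*-15 - -30*11)=885; twice the area = |2604| = 2604; area = 1302; answer 1302
Stage 2: A1 = 1302; threaded value p + q = 1303; r = 40; f(2) = 3*(-35) - 3*(40) = -225; iterating: f(2)=-225, f(3)=-570, f(4)=-1035, f(5)=-1395, f(6)=-1080, f(7)=945, f(8)=6075, f(9)=15390, f(10)=27945, f(11)=37665, f(12)=29160, f(13)=-25515, f(14)=-164025, f(15)=-415530, f(16)=-754515; answer -754515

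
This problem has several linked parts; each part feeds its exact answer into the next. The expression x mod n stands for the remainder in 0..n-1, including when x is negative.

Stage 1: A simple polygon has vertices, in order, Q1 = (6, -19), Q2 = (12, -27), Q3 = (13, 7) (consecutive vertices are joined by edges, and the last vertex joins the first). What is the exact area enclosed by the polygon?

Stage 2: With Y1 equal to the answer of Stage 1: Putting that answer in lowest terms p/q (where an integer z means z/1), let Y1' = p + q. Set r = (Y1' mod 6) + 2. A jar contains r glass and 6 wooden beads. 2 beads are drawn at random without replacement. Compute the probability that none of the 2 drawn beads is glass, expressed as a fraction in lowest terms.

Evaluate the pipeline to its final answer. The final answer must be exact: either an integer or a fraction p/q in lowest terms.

Stage 1: cross terms: (6*-27 - 12*-19)=66, (12*7 - 13*-27)=435, (13*-19 - 6*7)=-289; twice the area = |212| = 212; area = 106; answer 106
Stage 2: Y1 = 106; threaded value p + q = 107; r = 7; total draws C(13,2) = 78; favorable C(6,2) = 15; P = 5/26; answer 5/26

5/26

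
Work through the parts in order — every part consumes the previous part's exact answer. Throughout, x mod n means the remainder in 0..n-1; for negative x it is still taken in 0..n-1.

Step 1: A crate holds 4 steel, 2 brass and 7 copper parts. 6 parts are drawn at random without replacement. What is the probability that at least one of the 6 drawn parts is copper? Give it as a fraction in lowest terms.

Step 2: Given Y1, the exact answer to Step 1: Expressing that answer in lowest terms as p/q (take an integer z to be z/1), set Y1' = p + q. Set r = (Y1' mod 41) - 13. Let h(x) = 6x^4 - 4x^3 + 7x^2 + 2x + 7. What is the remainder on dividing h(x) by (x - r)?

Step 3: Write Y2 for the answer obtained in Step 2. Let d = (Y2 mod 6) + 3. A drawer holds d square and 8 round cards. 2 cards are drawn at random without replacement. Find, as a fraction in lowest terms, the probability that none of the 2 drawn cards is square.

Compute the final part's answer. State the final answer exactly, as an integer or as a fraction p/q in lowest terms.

4/15

Step 1: total draws C(13,6) = 1716; complement C(6,6) = 1; favorable 1716 - 1 = 1715; P = 1715/1716; answer 1715/1716
Step 2: Y1 = 1715/1716; threaded value p + q = 3431; r = 15; remainder = value at the root: 6*(15)^4 - 4*(15)^3 + 7*(15)^2 + 2*(15)^1 + 7 = (303750) + (-13500) + (1575) + (30) + (7) = 291862; answer 291862
Step 3: Y2 = 291862; d = 7; total draws C(15,2) = 105; favorable C(8,2) = 28; P = 4/15; answer 4/15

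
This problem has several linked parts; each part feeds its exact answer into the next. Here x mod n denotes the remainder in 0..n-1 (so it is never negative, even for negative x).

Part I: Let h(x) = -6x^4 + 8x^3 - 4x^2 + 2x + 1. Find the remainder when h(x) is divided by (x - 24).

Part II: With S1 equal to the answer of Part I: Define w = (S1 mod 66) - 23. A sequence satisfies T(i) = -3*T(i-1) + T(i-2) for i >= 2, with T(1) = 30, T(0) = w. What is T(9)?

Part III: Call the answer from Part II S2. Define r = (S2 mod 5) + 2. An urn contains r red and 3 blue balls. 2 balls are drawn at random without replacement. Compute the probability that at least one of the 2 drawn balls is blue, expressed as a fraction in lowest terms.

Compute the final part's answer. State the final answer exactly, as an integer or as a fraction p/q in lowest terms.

Part I: remainder = value at the root: -6*(24)^4 + 8*(24)^3 - 4*(24)^2 + 2*(24)^1 + 1 = (-1990656) + (110592) + (-2304) + (48) + (1) = -1882319; answer -1882319
Part II: S1 = -1882319; w = -22; T(2) = -3*(30) + 1*(-22) = -112; iterating: T(2)=-112, T(3)=366, T(4)=-1210, T(5)=3996, T(6)=-13198, T(7)=43590, T(8)=-143968, T(9)=475494; answer 475494
Part III: S2 = 475494; r = 6; total draws C(9,2) = 36; complement C(6,2) = 15; favorable 36 - 15 = 21; P = 7/12; answer 7/12

7/12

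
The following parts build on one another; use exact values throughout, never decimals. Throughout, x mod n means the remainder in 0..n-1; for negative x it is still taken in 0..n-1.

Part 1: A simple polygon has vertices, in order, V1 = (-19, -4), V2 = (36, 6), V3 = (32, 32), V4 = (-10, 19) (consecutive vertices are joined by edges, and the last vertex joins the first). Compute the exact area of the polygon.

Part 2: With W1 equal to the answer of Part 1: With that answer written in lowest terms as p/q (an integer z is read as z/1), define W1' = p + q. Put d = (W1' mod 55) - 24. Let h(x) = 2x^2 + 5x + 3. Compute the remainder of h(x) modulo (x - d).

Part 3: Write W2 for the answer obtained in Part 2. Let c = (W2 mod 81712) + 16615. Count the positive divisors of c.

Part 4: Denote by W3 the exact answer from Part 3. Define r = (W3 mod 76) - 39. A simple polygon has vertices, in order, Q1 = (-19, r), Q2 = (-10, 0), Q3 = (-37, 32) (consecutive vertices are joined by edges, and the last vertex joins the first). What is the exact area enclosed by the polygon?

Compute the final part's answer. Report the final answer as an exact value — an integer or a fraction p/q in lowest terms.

1125/2

Part 1: cross terms: (-19*6 - 36*-4)=30, (36*32 - 32*6)=960, (32*19 - -10*32)=928, (-10*-4 - -19*19)=401; twice the area = |2319| = 2319; area = 2319/2; answer 2319/2
Part 2: W1 = 2319/2; threaded value p + q = 2321; d = -13; remainder = value at the root: 2*(-13)^2 + 5*(-13)^1 + 3 = (338) + (-65) + (3) = 276; answer 276
Part 3: W2 = 276; c = 16891; 16891 = 7 * 19 * 127; number of divisors = (1+1) * (1+1) * (1+1) = 8; answer 8
Part 4: W3 = 8; r = -31; cross terms: (-19*0 - -10*-31)=-310, (-10*32 - -37*0)=-320, (-37*-31 - -19*32)=1755; twice the area = |1125| = 1125; area = 1125/2; answer 1125/2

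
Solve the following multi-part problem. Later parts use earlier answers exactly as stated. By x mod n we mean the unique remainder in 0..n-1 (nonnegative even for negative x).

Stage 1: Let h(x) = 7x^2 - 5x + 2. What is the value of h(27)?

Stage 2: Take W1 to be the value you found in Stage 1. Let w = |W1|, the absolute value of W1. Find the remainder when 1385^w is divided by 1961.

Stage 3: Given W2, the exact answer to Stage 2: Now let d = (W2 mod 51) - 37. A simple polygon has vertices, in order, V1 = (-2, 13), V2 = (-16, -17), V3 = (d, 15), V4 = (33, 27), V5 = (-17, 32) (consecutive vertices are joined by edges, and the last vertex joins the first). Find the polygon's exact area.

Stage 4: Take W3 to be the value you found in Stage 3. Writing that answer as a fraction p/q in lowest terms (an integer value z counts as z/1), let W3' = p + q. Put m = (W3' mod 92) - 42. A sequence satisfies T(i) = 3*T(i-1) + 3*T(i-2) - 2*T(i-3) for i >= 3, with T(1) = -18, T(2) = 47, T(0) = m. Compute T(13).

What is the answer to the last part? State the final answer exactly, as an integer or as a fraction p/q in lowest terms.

30302982

Stage 1: 7*(27)^2 - 5*(27)^1 + 2 = (5103) + (-135) + (2) = 4970; answer 4970
Stage 2: W1 = 4970; w = 4970; squarings mod 1961: 1385^1=1385, 1385^2=367, 1385^4=1341, 1385^8=44, 1385^16=1936, 1385^32=625, 1385^64=386, 1385^128=1921, 1385^256=1600, 1385^512=895, 1385^1024=937, 1385^2048=1402, 1385^4096=682; 1385^4970 = 1385^2 * 1385^8 * 1385^32 * 1385^64 * 1385^256 * 1385^512 * 1385^4096 = 811 (mod 1961); answer 811
Stage 3: W2 = 811; d = 9; cross terms: (-2*-17 - -16*13)=242, (-16*15 - 9*-17)=-87, (9*27 - 33*15)=-252, (33*32 - -17*27)=1515, (-17*13 - -2*32)=-157; twice the area = |1261| = 1261; area = 1261/2; answer 1261/2
Stage 4: W3 = 1261/2; threaded value p + q = 1263; m = 25; T(3) = 3*(47) + 3*(-18) - 2*(25) = 37; iterating: T(3)=37, T(4)=288, T(5)=881, T(6)=3433, T(7)=12366, T(8)=45635, T(9)=167137, T(10)=613584, T(11)=2250893, T(12)=8259157, T(13)=30302982; answer 30302982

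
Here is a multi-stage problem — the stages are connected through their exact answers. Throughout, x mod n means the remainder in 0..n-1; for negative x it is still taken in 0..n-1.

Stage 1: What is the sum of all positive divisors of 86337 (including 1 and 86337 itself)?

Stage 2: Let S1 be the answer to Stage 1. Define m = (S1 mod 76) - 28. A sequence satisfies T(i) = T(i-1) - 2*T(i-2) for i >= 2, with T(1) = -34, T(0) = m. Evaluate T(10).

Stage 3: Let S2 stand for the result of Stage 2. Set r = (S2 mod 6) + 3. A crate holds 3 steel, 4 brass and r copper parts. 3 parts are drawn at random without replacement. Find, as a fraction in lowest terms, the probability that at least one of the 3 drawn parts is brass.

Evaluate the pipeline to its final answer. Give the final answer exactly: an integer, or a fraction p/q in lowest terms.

Stage 1: 86337 = 3^2 * 53 * 181; sigma = (1 + 3 + 9) * (1 + 53) * (1 + 181) = 13 * 54 * 182 = 127764; answer 127764
Stage 2: S1 = 127764; m = -20; T(2) = 1*(-34) - 2*(-20) = 6; iterating: T(2)=6, T(3)=74, T(4)=62, T(5)=-86, T(6)=-210, T(7)=-38, T(8)=382, T(9)=458, T(10)=-306; answer -306
Stage 3: S2 = -306; r = 3; total draws C(10,3) = 120; complement C(6,3) = 20; favorable 120 - 20 = 100; P = 5/6; answer 5/6

5/6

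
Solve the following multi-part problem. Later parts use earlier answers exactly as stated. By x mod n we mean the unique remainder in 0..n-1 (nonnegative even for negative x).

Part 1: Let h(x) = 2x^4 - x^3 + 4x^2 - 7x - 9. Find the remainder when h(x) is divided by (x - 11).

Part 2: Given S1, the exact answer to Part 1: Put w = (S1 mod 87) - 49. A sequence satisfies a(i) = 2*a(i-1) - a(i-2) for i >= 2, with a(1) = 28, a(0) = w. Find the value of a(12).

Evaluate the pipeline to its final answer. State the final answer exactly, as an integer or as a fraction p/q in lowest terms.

Part 1: remainder = value at the root: 2*(11)^4 - 1*(11)^3 + 4*(11)^2 - 7*(11)^1 - 9 = (29282) + (-1331) + (484) + (-77) + (-9) = 28349; answer 28349
Part 2: S1 = 28349; w = 25; a(2) = 2*(28) - 1*(25) = 31; iterating: a(2)=31, a(3)=34, a(4)=37, a(5)=40, a(6)=43, a(7)=46, a(8)=49, a(9)=52, a(10)=55, a(11)=58, a(12)=61; answer 61

61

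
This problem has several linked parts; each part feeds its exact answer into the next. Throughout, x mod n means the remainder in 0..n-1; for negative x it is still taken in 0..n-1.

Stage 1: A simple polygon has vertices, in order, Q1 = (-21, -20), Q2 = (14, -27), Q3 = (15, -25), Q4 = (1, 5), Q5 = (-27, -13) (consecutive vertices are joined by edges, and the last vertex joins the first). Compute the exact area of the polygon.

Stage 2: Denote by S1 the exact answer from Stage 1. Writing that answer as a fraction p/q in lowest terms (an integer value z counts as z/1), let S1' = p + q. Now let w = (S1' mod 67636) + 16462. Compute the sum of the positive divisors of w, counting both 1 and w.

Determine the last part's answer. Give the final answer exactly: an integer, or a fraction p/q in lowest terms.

Stage 1: cross terms: (-21*-27 - 14*-20)=847, (14*-25 - 15*-27)=55, (15*5 - 1*-25)=100, (1*-13 - -27*5)=122, (-27*-20 - -21*-13)=267; twice the area = |1391| = 1391; area = 1391/2; answer 1391/2
Stage 2: S1 = 1391/2; threaded value p + q = 1393; w = 17855; 17855 = 5 * 3571; sigma = (1 + 5) * (1 + 3571) = 6 * 3572 = 21432; answer 21432

21432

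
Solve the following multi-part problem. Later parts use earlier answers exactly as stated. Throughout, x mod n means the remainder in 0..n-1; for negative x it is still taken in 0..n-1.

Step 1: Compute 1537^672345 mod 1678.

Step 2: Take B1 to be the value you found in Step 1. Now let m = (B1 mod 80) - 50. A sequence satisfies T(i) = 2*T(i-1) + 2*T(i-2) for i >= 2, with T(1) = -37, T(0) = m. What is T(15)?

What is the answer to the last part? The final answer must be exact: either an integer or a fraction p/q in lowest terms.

-51824512

Step 1: squarings mod 1678: 1537^1=1537, 1537^2=1423, 1537^4=1261, 1537^8=1055, 1537^16=511, 1537^32=1031, 1537^64=787, 1537^128=187, 1537^256=1409, 1537^512=207, 1537^1024=899, 1537^2048=1083, 1537^4096=1645, 1537^8192=1089, 1537^16384=1253, 1537^32768=1079, 1537^65536=1387, 1537^131072=781, 1537^262144=847, 1537^524288=903; 1537^672345 = 1537^1 * 1537^8 * 1537^16 * 1537^64 * 1537^512 * 1537^16384 * 1537^131072 * 1537^524288 = 831 (mod 1678); answer 831
Step 2: B1 = 831; m = -19; T(2) = 2*(-37) + 2*(-19) = -112; iterating: T(2)=-112, T(3)=-298, T(4)=-820, T(5)=-2236, T(6)=-6112, T(7)=-16696, T(8)=-45616, T(9)=-124624, T(10)=-340480, T(11)=-930208, T(12)=-2541376, T(13)=-6943168, T(14)=-18969088, T(15)=-51824512; answer -51824512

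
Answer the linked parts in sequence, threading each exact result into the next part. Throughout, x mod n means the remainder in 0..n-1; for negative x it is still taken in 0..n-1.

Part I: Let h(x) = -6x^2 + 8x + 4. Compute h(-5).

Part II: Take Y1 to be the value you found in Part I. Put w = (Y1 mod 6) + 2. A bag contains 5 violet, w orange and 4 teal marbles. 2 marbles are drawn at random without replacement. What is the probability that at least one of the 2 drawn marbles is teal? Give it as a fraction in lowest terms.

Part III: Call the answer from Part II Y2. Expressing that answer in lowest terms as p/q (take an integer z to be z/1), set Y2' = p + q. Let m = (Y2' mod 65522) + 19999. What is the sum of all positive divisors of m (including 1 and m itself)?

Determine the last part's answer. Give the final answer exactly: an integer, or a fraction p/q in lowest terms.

58080

Part I: -6*(-5)^2 + 8*(-5)^1 + 4 = (-150) + (-40) + (4) = -186; answer -186
Part II: Y1 = -186; w = 2; total draws C(11,2) = 55; complement C(7,2) = 21; favorable 55 - 21 = 34; P = 34/55; answer 34/55
Part III: Y2 = 34/55; threaded value p + q = 89; m = 20088; 20088 = 2^3 * 3^4 * 31; sigma = (1 + 2 + 4 + 8) * (1 + 3 + 9 + 27 + 81) * (1 + 31) = 15 * 121 * 32 = 58080; answer 58080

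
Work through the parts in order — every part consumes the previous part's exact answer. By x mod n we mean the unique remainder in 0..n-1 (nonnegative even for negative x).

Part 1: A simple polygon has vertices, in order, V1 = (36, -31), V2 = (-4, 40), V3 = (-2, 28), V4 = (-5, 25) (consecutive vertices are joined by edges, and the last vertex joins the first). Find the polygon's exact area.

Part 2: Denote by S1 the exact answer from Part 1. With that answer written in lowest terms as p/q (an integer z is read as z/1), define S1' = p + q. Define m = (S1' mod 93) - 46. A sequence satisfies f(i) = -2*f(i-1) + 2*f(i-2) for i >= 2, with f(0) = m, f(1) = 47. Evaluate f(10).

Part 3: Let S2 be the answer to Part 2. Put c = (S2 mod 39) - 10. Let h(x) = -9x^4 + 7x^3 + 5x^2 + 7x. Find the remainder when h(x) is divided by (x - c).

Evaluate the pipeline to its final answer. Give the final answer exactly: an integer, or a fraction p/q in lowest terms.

Part 1: cross terms: (36*40 - -4*-31)=1316, (-4*28 - -2*40)=-32, (-2*25 - -5*28)=90, (-5*-31 - 36*25)=-745; twice the area = |629| = 629; area = 629/2; answer 629/2
Part 2: S1 = 629/2; threaded value p + q = 631; m = 27; f(2) = -2*(47) + 2*(27) = -40; iterating: f(2)=-40, f(3)=174, f(4)=-428, f(5)=1204, f(6)=-3264, f(7)=8936, f(8)=-24400, f(9)=66672, f(10)=-182144; answer -182144
Part 3: S2 = -182144; c = 15; remainder = value at the root: -9*(15)^4 + 7*(15)^3 + 5*(15)^2 + 7*(15)^1 = (-455625) + (23625) + (1125) + (105) = -430770; answer -430770

-430770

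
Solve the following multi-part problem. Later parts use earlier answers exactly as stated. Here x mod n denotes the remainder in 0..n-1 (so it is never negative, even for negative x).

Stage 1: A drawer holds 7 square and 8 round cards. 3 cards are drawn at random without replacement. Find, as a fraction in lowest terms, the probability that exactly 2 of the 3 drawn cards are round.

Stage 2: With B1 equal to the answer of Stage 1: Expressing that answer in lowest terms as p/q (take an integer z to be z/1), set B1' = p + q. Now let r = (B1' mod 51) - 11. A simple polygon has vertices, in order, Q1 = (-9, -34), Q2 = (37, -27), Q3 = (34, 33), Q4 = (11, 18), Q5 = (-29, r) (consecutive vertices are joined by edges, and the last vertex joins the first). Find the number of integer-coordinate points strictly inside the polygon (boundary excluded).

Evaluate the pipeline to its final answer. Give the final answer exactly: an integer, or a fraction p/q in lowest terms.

Stage 1: total draws C(15,3) = 455; favorable C(8,2)*C(7,1) = 196; P = 28/65; answer 28/65
Stage 2: B1 = 28/65; threaded value p + q = 93; r = 31; cross terms: (-9*-27 - 37*-34)=1501, (37*33 - 34*-27)=2139, (34*18 - 11*33)=249, (11*31 - -29*18)=863, (-29*-34 - -9*31)=1265; twice the area = |6017| = 6017; area = 6017/2; boundary points = 1 + 3 + 1 + 1 + 5 = 11; strictly interior points = area - boundary/2 + 1 = 3004; answer 3004

3004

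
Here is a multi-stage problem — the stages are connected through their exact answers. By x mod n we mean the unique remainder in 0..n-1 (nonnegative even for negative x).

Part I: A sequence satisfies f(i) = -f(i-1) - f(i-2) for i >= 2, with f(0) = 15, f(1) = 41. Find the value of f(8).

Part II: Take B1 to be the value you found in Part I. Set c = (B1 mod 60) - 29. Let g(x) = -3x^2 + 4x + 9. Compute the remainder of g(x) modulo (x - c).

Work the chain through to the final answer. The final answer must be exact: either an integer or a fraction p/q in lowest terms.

-1966

Part I: f(2) = -1*(41) - 1*(15) = -56; iterating: f(2)=-56, f(3)=15, f(4)=41, f(5)=-56, f(6)=15, f(7)=41, f(8)=-56; answer -56
Part II: B1 = -56; c = -25; remainder = value at the root: -3*(-25)^2 + 4*(-25)^1 + 9 = (-1875) + (-100) + (9) = -1966; answer -1966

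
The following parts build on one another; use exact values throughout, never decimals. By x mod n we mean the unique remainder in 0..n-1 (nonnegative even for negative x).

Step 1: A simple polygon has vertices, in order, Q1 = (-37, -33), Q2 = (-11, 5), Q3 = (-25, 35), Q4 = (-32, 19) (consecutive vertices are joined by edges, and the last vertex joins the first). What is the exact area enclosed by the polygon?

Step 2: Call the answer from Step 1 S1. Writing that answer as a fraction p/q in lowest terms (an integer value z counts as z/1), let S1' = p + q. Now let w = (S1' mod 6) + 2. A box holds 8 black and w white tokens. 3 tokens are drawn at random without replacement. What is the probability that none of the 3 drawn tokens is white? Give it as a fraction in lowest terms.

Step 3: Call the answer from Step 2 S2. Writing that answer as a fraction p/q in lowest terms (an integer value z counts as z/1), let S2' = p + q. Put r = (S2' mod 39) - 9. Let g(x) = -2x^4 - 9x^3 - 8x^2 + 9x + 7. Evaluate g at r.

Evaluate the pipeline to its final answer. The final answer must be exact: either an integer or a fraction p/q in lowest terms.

-213411

Step 1: cross terms: (-37*5 - -11*-33)=-548, (-11*35 - -25*5)=-260, (-25*19 - -32*35)=645, (-32*-33 - -37*19)=1759; twice the area = |1596| = 1596; area = 798; answer 798
Step 2: S1 = 798; threaded value p + q = 799; w = 3; total draws C(11,3) = 165; favorable C(8,3) = 56; P = 56/165; answer 56/165
Step 3: S2 = 56/165; threaded value p + q = 221; r = 17; -2*(17)^4 - 9*(17)^3 - 8*(17)^2 + 9*(17)^1 + 7 = (-167042) + (-44217) + (-2312) + (153) + (7) = -213411; answer -213411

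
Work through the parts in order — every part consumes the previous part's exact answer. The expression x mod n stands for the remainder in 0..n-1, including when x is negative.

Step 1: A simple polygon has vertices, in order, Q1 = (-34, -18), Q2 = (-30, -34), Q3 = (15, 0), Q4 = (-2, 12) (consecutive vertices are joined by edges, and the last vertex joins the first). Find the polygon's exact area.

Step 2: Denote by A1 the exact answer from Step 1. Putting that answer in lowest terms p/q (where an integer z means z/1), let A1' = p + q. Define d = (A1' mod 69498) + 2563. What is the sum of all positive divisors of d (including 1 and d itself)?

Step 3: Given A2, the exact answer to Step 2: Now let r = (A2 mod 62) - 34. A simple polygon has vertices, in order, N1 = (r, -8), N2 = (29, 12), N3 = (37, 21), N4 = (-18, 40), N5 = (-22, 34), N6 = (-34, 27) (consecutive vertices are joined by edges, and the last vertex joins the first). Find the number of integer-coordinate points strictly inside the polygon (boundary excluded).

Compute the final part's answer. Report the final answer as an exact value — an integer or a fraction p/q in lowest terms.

1601

Step 1: cross terms: (-34*-34 - -30*-18)=616, (-30*0 - 15*-34)=510, (15*12 - -2*0)=180, (-2*-18 - -34*12)=444; twice the area = |1750| = 1750; area = 875; answer 875
Step 2: A1 = 875; threaded value p + q = 876; d = 3439; 3439 = 19 * 181; sigma = (1 + 19) * (1 + 181) = 20 * 182 = 3640; answer 3640
Step 3: A2 = 3640; r = 10; cross terms: (10*12 - 29*-8)=352, (29*21 - 37*12)=165, (37*40 - -18*21)=1858, (-18*34 - -22*40)=268, (-22*27 - -34*34)=562, (-34*-8 - 10*27)=2; twice the area = |3207| = 3207; area = 3207/2; boundary points = 1 + 1 + 1 + 2 + 1 + 1 = 7; strictly interior points = area - boundary/2 + 1 = 1601; answer 1601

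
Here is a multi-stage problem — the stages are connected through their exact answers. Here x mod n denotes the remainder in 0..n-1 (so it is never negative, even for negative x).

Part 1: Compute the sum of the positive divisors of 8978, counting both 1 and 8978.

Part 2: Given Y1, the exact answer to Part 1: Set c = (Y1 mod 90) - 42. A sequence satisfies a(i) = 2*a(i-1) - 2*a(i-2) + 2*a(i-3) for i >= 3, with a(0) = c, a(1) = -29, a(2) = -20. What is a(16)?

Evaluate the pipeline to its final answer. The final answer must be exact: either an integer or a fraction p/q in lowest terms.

Part 1: 8978 = 2 * 67^2; sigma = (1 + 2) * (1 + 67 + 4489) = 3 * 4557 = 13671; answer 13671
Part 2: Y1 = 13671; c = 39; a(3) = 2*(-20) - 2*(-29) + 2*(39) = 96; iterating: a(3)=96, a(4)=174, a(5)=116, a(6)=76, a(7)=268, a(8)=616, a(9)=848, a(10)=1000, a(11)=1536, a(12)=2768, a(13)=4464, a(14)=6464, a(15)=9536, a(16)=15072; answer 15072

15072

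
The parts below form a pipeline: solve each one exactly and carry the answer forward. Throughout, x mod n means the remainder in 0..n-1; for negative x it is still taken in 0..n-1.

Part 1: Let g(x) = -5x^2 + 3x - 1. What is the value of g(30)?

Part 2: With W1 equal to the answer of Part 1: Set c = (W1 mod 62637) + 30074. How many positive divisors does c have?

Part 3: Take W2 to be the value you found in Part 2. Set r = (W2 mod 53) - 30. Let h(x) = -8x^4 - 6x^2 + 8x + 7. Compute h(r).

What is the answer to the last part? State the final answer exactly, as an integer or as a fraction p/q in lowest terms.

Part 1: -5*(30)^2 + 3*(30)^1 - 1 = (-4500) + (90) + (-1) = -4411; answer -4411
Part 2: W1 = -4411; c = 88300; 88300 = 2^2 * 5^2 * 883; number of divisors = (2+1) * (2+1) * (1+1) = 18; answer 18
Part 3: W2 = 18; r = -12; -8*(-12)^4 - 6*(-12)^2 + 8*(-12)^1 + 7 = (-165888) + (-864) + (-96) + (7) = -166841; answer -166841

-166841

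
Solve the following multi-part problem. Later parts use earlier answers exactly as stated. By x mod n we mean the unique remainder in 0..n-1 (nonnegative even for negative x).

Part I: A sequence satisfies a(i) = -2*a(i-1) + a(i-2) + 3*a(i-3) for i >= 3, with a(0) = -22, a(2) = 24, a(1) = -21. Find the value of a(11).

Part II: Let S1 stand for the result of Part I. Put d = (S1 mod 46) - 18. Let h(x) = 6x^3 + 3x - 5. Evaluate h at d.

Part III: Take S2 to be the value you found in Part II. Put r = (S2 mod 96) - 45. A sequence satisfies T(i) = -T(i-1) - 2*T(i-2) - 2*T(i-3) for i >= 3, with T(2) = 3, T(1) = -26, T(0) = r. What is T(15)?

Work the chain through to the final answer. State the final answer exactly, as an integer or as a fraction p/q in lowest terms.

4145

Part I: a(3) = -2*(24) + 1*(-21) + 3*(-22) = -135; iterating: a(3)=-135, a(4)=231, a(5)=-525, a(6)=876, a(7)=-1584, a(8)=2469, a(9)=-3894, a(10)=5505, a(11)=-7497; answer -7497
Part II: S1 = -7497; d = -17; 6*(-17)^3 + 3*(-17)^1 - 5 = (-29478) + (-51) + (-5) = -29534; answer -29534
Part III: S2 = -29534; r = -11; T(3) = -1*(3) - 2*(-26) - 2*(-11) = 71; iterating: T(3)=71, T(4)=-25, T(5)=-123, T(6)=31, T(7)=265, T(8)=-81, T(9)=-511, T(10)=143, T(11)=1041, T(12)=-305, T(13)=-2063, T(14)=591, T(15)=4145; answer 4145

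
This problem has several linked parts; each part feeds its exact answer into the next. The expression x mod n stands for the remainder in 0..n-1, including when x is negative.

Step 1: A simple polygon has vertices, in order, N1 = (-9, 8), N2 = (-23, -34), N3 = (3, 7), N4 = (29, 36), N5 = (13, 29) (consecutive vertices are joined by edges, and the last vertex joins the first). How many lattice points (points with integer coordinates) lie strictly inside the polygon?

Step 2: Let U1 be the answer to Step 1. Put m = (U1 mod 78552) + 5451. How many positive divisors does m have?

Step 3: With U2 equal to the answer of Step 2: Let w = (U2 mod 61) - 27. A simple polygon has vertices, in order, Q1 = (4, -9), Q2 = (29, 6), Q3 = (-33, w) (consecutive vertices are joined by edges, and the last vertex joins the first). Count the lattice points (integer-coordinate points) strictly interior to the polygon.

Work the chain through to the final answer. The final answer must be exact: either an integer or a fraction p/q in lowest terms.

Step 1: cross terms: (-9*-34 - -23*8)=490, (-23*7 - 3*-34)=-59, (3*36 - 29*7)=-95, (29*29 - 13*36)=373, (13*8 - -9*29)=365; twice the area = |1074| = 1074; area = 537; boundary points = 14 + 1 + 1 + 1 + 1 = 18; strictly interior points = area - boundary/2 + 1 = 529; answer 529
Step 2: U1 = 529; m = 5980; 5980 = 2^2 * 5 * 13 * 23; number of divisors = (2+1) * (1+1) * (1+1) * (1+1) = 24; answer 24
Step 3: U2 = 24; w = -3; cross terms: (4*6 - 29*-9)=285, (29*-3 - -33*6)=111, (-33*-9 - 4*-3)=309; twice the area = |705| = 705; area = 705/2; boundary points = 5 + 1 + 1 = 7; strictly interior points = area - boundary/2 + 1 = 350; answer 350

350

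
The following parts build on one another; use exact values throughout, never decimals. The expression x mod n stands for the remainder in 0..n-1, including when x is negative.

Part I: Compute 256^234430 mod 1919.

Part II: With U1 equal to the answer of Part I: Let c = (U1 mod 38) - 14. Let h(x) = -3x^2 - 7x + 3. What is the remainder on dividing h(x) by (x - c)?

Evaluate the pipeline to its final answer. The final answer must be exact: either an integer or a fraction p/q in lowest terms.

Part I: squarings mod 1919: 256^1=256, 256^2=290, 256^4=1583, 256^8=1594, 256^16=80, 256^32=643, 256^64=864, 256^128=5, 256^256=25, 256^512=625, 256^1024=1068, 256^2048=738, 256^4096=1567, 256^8192=1088, 256^16384=1640, 256^32768=1081, 256^65536=1809, 256^131072=586; 256^234430 = 256^2 * 256^4 * 256^8 * 256^16 * 256^32 * 256^128 * 256^256 * 256^512 * 256^4096 * 256^32768 * 256^65536 * 256^131072 = 137 (mod 1919); answer 137
Part II: U1 = 137; c = 9; remainder = value at the root: -3*(9)^2 - 7*(9)^1 + 3 = (-243) + (-63) + (3) = -303; answer -303

-303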